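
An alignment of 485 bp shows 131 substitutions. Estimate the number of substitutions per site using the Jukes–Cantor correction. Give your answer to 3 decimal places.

0.335

p = 131/485 ≈ 0.270103.
d = −(3/4) ln(1 − 4p/3) = −0.75 ln(1 − 0.360137) = −0.75 ln(0.639863)
  = −0.75 × (-0.446501) = 0.334876 substitutions/site.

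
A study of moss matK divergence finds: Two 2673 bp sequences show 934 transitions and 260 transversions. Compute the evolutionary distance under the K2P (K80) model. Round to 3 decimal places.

P = 934/2673 ≈ 0.34942 and Q = 260/2673 ≈ 0.097269.
Under the Kimura two-parameter model, d = −½ ln(1 − 2P − Q) − ¼ ln(1 − 2Q).
1 − 2P − Q = 0.203891, giving −½ ln(0.203891) = 0.795085.
1 − 2Q = 0.805462, giving −¼ ln(0.805462) = 0.054085.
d = 0.795085 + 0.054085 = 0.849170.

0.849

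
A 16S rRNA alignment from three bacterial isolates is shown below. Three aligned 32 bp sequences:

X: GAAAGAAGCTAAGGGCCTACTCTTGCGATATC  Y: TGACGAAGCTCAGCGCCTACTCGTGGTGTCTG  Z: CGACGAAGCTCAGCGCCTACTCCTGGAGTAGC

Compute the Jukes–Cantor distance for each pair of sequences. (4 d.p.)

d(X,Y) = 0.4598, d(X,Z) = 0.4042, d(Y,Z) = 0.2158

X–Y: 11/32 sites differ → p = 0.34375, d = −0.75 ln(1 − 0.458333) = 0.459828 ≈ 0.4598.
X–Z: 10/32 sites differ → p = 0.3125, d = −0.75 ln(1 − 0.416667) = 0.404248 ≈ 0.4042.
Y–Z: 6/32 sites differ → p = 0.1875, d = −0.75 ln(1 − 0.25) = 0.215762 ≈ 0.2158.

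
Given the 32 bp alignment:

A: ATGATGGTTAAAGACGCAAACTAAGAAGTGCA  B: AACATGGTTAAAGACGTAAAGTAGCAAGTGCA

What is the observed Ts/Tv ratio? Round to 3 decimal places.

Transitions are A↔G and C↔T; transversions are all other mismatches.
Transitions: 2. Transversions: 4.
R = 2/4 = 0.500.

0.500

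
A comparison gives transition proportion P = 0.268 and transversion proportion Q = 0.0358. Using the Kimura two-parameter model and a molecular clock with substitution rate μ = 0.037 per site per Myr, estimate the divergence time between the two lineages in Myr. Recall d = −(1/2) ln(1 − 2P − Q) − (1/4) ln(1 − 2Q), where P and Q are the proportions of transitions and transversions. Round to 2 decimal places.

5.98

Under the Kimura two-parameter model, d = −½ ln(1 − 2P − Q) − ¼ ln(1 − 2Q).
1 − 2P − Q = 0.4282, giving −½ ln(0.4282) = 0.424082.
1 − 2Q = 0.9284, giving −¼ ln(0.9284) = 0.018573.
d = 0.424082 + 0.018573 = 0.442655.
Under a molecular clock d = 2μt, so t = d/(2μ) = 0.442655 / (2 × 0.037) = 5.98 Myr.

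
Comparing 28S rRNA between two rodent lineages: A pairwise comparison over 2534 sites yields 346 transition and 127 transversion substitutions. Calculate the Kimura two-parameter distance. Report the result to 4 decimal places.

P = 346/2534 ≈ 0.136543 and Q = 127/2534 ≈ 0.050118.
Under the Kimura two-parameter model, d = −½ ln(1 − 2P − Q) − ¼ ln(1 − 2Q).
1 − 2P − Q = 0.676796, giving −½ ln(0.676796) = 0.195193.
1 − 2Q = 0.899764, giving −¼ ln(0.899764) = 0.026406.
d = 0.195193 + 0.026406 = 0.221599.

0.2216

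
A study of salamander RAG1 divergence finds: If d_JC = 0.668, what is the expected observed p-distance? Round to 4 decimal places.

p = (3/4)(1 − e^(−4d/3)) = 0.75 × (1 − e^(-0.890667)) = 0.75 × (1 − 0.410382) = 0.442214.

0.4422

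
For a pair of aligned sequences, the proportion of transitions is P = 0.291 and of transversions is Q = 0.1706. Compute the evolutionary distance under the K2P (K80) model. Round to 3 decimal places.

Under the Kimura two-parameter model, d = −½ ln(1 − 2P − Q) − ¼ ln(1 − 2Q).
1 − 2P − Q = 0.2474, giving −½ ln(0.2474) = 0.698374.
1 − 2Q = 0.6588, giving −¼ ln(0.6588) = 0.104334.
d = 0.698374 + 0.104334 = 0.802708.

0.803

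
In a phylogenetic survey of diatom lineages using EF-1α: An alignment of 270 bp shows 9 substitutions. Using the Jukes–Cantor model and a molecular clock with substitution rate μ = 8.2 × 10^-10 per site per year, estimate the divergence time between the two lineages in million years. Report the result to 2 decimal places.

p = 9/270 ≈ 0.033333.
d = −(3/4) ln(1 − 4p/3) = −0.75 ln(1 − 0.044444) = −0.75 ln(0.955556)
  = −0.75 × (-0.045462) = 0.034097 substitutions/site.
Under a molecular clock d = 2μt, so t = d/(2μ) = 0.034097 / (2 × 8.2 × 10^-10) = 20.79 million years.

20.79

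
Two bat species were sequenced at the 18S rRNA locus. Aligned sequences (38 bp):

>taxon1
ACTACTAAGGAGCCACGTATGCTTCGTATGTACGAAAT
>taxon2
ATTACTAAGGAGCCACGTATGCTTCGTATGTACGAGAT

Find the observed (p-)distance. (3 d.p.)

0.053

The sequences differ at 2 of 38 positions (sites 2, 36).
p = 2/38 = 0.052631… ≈ 0.053 (to 3 d.p.).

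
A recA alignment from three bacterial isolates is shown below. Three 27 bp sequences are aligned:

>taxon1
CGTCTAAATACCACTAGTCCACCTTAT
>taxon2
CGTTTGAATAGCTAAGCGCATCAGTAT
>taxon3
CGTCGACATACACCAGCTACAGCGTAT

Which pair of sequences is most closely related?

taxon1–taxon2: 13/27 differ, p = 0.481, d = 0.770.
taxon1–taxon3: 10/27 differ, p = 0.370, d = 0.511.
taxon2–taxon3: 14/27 differ, p = 0.519, d = 0.882.
The smallest distance is between taxon1 and taxon3.

taxon1 and taxon3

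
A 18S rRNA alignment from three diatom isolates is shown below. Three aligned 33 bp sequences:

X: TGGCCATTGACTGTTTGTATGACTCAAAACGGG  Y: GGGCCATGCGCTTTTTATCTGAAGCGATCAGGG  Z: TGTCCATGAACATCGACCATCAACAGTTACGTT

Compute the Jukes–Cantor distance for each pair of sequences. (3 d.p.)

X–Y: 13/33 sites differ → p ≈ 0.393939, d = −0.75 ln(1 − 0.525252) = 0.558728 ≈ 0.559.
X–Z: 19/33 sites differ → p ≈ 0.575758, d = −0.75 ln(1 − 0.767677) = 1.094720 ≈ 1.095.
Y–Z: 19/33 sites differ → p ≈ 0.575758, d = −0.75 ln(1 − 0.767677) = 1.094720 ≈ 1.095.

d(X,Y) = 0.559, d(X,Z) = 1.095, d(Y,Z) = 1.095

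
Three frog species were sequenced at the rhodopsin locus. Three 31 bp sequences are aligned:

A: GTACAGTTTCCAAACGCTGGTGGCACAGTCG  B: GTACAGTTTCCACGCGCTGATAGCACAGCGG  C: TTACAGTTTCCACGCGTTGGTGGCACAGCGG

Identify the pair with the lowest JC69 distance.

B and C

A–B: 6/31 differ, p = 0.194, d = 0.224.
A–C: 6/31 differ, p = 0.194, d = 0.224.
B–C: 4/31 differ, p = 0.129, d = 0.142.
The smallest distance is between B and C.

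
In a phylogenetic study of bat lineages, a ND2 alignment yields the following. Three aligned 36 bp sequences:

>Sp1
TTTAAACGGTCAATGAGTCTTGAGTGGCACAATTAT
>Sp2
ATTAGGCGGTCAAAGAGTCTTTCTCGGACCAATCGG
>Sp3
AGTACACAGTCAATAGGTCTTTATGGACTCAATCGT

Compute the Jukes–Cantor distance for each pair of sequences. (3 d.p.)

Sp1–Sp2: 13/36 sites differ → p ≈ 0.361111, d = −0.75 ln(1 − 0.481481) = 0.492584 ≈ 0.493.
Sp1–Sp3: 13/36 sites differ → p ≈ 0.361111, d = −0.75 ln(1 − 0.481481) = 0.492584 ≈ 0.493.
Sp2–Sp3: 13/36 sites differ → p ≈ 0.361111, d = −0.75 ln(1 − 0.481481) = 0.492584 ≈ 0.493.

d(Sp1,Sp2) = 0.493, d(Sp1,Sp3) = 0.493, d(Sp2,Sp3) = 0.493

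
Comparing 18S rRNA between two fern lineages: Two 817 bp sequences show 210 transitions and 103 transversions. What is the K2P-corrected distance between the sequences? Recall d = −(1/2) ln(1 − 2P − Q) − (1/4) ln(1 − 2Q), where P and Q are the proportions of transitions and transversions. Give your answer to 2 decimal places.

0.58

P = 210/817 ≈ 0.257038 and Q = 103/817 ≈ 0.126071.
Under the Kimura two-parameter model, d = −½ ln(1 − 2P − Q) − ¼ ln(1 − 2Q).
1 − 2P − Q = 0.359853, giving −½ ln(0.359853) = 0.511030.
1 − 2Q = 0.747858, giving −¼ ln(0.747858) = 0.072636.
d = 0.511030 + 0.072636 = 0.583666.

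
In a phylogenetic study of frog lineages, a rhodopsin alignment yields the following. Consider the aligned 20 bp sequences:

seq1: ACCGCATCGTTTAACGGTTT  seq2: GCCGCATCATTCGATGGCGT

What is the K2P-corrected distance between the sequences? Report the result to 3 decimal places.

Of 20 sites, 6 differences are transitions and 1 are transversions, so P = 6/20 = 0.3 and Q = 1/20 = 0.05.
Under the Kimura two-parameter model, d = −½ ln(1 − 2P − Q) − ¼ ln(1 − 2Q).
1 − 2P − Q = 0.35, giving −½ ln(0.35) = 0.524911.
1 − 2Q = 0.9, giving −¼ ln(0.9) = 0.026340.
d = 0.524911 + 0.026340 = 0.551251.

0.551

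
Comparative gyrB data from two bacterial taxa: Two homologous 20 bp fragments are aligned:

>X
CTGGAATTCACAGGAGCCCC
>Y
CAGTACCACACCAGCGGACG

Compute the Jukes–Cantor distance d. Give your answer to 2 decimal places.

The sequences differ at 11 of 20 sites, so p = 11/20 = 0.55.
d = −(3/4) ln(1 − 4p/3) = −0.75 ln(1 − 0.733333) = −0.75 ln(0.266667)
  = −0.75 × (-1.321755) = 0.991316 substitutions/site.

0.99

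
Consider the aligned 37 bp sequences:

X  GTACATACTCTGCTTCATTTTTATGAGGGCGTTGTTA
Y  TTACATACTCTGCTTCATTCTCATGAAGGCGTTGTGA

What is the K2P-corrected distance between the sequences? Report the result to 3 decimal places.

0.150

Of 37 sites, 3 differences are transitions and 2 are transversions, so P = 3/37 ≈ 0.081081 and Q = 2/37 ≈ 0.054054.
Under the Kimura two-parameter model, d = −½ ln(1 − 2P − Q) − ¼ ln(1 − 2Q).
1 − 2P − Q = 0.783784, giving −½ ln(0.783784) = 0.121811.
1 − 2Q = 0.891892, giving −¼ ln(0.891892) = 0.028603.
d = 0.121811 + 0.028603 = 0.150414.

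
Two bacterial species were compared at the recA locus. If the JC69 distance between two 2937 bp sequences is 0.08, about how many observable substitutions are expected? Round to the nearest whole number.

Invert JC69: p = (3/4)(1 − e^(−4d/3)) = 0.75 × (1 − e^(-0.106667)) = 0.75 × (1 − 0.898825) = 0.075881.
Expected differing sites = pL ≈ 0.075881 × 2937 = 222.862497 ≈ 223.

223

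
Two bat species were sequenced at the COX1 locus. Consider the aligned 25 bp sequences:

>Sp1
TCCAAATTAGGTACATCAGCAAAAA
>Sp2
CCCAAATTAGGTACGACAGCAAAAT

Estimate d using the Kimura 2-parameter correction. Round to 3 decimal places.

Of 25 sites, 2 differences are transitions and 2 are transversions, so P = 2/25 = 0.08 and Q = 2/25 = 0.08.
Under the Kimura two-parameter model, d = −½ ln(1 − 2P − Q) − ¼ ln(1 − 2Q).
1 − 2P − Q = 0.76, giving −½ ln(0.76) = 0.137218.
1 − 2Q = 0.84, giving −¼ ln(0.84) = 0.043588.
d = 0.137218 + 0.043588 = 0.180806.

0.181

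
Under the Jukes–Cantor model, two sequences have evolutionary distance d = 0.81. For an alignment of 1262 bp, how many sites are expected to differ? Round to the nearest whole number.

Invert JC69: p = (3/4)(1 − e^(−4d/3)) = 0.75 × (1 − e^(-1.08)) = 0.75 × (1 − 0.339596) = 0.495303.
Expected differing sites = pL ≈ 0.495303 × 1262 = 625.072386 ≈ 625.

625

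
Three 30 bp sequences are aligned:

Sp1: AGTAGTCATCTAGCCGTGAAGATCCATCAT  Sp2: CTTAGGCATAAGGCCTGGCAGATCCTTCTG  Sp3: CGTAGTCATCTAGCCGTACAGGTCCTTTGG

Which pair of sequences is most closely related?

Sp1–Sp2: 12/30 differ, p = 0.400, d = 0.572.
Sp1–Sp3: 8/30 differ, p = 0.267, d = 0.330.
Sp2–Sp3: 11/30 differ, p = 0.367, d = 0.503.
The smallest distance is between Sp1 and Sp3.

Sp1 and Sp3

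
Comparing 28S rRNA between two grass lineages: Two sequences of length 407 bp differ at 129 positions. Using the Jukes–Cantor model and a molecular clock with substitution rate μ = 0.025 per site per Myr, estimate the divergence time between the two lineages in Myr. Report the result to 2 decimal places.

8.24

p = 129/407 ≈ 0.316953.
d = −(3/4) ln(1 − 4p/3) = −0.75 ln(1 − 0.422604) = −0.75 ln(0.577396)
  = −0.75 × (-0.549227) = 0.411920 substitutions/site.
Under a molecular clock d = 2μt, so t = d/(2μ) = 0.411920 / (2 × 0.025) = 8.24 Myr.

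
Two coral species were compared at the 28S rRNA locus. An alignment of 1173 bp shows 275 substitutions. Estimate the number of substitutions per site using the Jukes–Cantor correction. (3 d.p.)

p = 275/1173 ≈ 0.234442.
d = −(3/4) ln(1 − 4p/3) = −0.75 ln(1 − 0.312589) = −0.75 ln(0.687411)
  = −0.75 × (-0.374823) = 0.281117 substitutions/site.

0.281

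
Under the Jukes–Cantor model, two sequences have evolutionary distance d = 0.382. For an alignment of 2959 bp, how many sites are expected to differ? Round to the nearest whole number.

886

Invert JC69: p = (3/4)(1 − e^(−4d/3)) = 0.75 × (1 − e^(-0.509333)) = 0.75 × (1 − 0.600896) = 0.299328.
Expected differing sites = pL ≈ 0.299328 × 2959 = 885.711552 ≈ 886.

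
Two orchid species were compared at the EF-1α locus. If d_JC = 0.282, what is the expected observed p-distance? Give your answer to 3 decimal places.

0.235

p = (3/4)(1 − e^(−4d/3)) = 0.75 × (1 − e^(-0.376)) = 0.75 × (1 − 0.686602) = 0.235049.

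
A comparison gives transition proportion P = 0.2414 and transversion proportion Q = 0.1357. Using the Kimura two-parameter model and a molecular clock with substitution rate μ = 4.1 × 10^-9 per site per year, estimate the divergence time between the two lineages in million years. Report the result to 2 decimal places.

68.41

Under the Kimura two-parameter model, d = −½ ln(1 − 2P − Q) − ¼ ln(1 − 2Q).
1 − 2P − Q = 0.3815, giving −½ ln(0.3815) = 0.481822.
1 − 2Q = 0.7286, giving −¼ ln(0.7286) = 0.079158.
d = 0.481822 + 0.079158 = 0.560980.
Under a molecular clock d = 2μt, so t = d/(2μ) = 0.560980 / (2 × 4.1 × 10^-9) = 68.41 million years.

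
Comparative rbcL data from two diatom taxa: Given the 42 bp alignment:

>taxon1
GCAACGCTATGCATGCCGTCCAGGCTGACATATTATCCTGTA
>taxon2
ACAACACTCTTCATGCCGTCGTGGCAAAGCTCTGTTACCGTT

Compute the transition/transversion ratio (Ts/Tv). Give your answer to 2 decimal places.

0.33

Transitions are A↔G and C↔T; transversions are all other mismatches.
Transitions: 4. Transversions: 12.
R = 4/12 = 0.333333… ≈ 0.33 (to 2 d.p.).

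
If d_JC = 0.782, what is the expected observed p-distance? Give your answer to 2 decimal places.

p = (3/4)(1 − e^(−4d/3)) = 0.75 × (1 − e^(-1.042667)) = 0.75 × (1 − 0.352513) = 0.485615.

0.49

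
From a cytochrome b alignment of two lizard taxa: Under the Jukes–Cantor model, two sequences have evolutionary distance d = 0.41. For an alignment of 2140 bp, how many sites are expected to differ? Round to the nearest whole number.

676

Invert JC69: p = (3/4)(1 − e^(−4d/3)) = 0.75 × (1 − e^(-0.546667)) = 0.75 × (1 − 0.578876) = 0.315843.
Expected differing sites = pL ≈ 0.315843 × 2140 = 675.90402 ≈ 676.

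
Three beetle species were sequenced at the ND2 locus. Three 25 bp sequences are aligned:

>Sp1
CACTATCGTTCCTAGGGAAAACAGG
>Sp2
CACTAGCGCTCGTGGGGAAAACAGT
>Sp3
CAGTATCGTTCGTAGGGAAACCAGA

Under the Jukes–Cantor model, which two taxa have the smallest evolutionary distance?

Sp1 and Sp3

Sp1–Sp2: 5/25 differ, p = 0.200, d = 0.233.
Sp1–Sp3: 4/25 differ, p = 0.160, d = 0.180.
Sp2–Sp3: 6/25 differ, p = 0.240, d = 0.289.
The smallest distance is between Sp1 and Sp3.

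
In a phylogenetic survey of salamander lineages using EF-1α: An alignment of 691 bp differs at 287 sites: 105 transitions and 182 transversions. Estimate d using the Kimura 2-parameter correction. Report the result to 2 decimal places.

0.61

P = 105/691 ≈ 0.151954 and Q = 182/691 ≈ 0.263386.
Under the Kimura two-parameter model, d = −½ ln(1 − 2P − Q) − ¼ ln(1 − 2Q).
1 − 2P − Q = 0.432706, giving −½ ln(0.432706) = 0.418848.
1 − 2Q = 0.473228, giving −¼ ln(0.473228) = 0.187044.
d = 0.418848 + 0.187044 = 0.605892.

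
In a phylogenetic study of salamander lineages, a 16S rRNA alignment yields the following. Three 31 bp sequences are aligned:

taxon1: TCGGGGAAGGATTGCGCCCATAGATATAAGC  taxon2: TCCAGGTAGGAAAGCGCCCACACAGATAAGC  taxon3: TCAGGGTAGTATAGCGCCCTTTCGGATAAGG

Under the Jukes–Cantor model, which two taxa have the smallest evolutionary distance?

taxon1 and taxon2

taxon1–taxon2: 8/31 differ, p = 0.258, d = 0.316.
taxon1–taxon3: 10/31 differ, p = 0.323, d = 0.422.
taxon2–taxon3: 9/31 differ, p = 0.290, d = 0.367.
The smallest distance is between taxon1 and taxon2.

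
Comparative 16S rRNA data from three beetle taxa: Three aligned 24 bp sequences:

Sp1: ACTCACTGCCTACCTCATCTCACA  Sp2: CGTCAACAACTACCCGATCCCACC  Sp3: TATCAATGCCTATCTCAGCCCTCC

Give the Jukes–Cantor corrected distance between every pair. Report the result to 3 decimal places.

Sp1–Sp2: 10/24 sites differ → p ≈ 0.416667, d = −0.75 ln(1 − 0.555556) = 0.608198 ≈ 0.608.
Sp1–Sp3: 8/24 sites differ → p ≈ 0.333333, d = −0.75 ln(1 − 0.444444) = 0.440839 ≈ 0.441.
Sp2–Sp3: 10/24 sites differ → p ≈ 0.416667, d = −0.75 ln(1 − 0.555556) = 0.608198 ≈ 0.608.

d(Sp1,Sp2) = 0.608, d(Sp1,Sp3) = 0.441, d(Sp2,Sp3) = 0.608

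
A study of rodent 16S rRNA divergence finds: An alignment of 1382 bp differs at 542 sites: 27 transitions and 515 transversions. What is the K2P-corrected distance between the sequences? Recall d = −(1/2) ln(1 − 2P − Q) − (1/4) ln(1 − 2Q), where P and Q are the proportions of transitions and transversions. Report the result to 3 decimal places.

P = 27/1382 ≈ 0.019537 and Q = 515/1382 ≈ 0.372648.
Under the Kimura two-parameter model, d = −½ ln(1 − 2P − Q) − ¼ ln(1 − 2Q).
1 − 2P − Q = 0.588278, giving −½ ln(0.588278) = 0.265278.
1 − 2Q = 0.254704, giving −¼ ln(0.254704) = 0.341913.
d = 0.265278 + 0.341913 = 0.607191.

0.607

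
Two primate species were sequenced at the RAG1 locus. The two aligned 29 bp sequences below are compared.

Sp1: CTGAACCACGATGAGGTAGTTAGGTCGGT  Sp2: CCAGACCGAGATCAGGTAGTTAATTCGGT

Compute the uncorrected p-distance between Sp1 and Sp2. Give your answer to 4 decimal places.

The sequences differ at 8 of 29 positions (sites 2, 3, 4, 8, 9, 13, 23, 24).
p = 8/29 = 0.275862… ≈ 0.2759 (to 4 d.p.).

0.2759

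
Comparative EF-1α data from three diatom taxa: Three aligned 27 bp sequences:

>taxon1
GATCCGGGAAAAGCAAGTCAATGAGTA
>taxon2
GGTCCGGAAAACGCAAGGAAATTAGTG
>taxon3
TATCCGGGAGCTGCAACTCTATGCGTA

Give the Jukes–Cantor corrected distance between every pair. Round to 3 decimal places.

d(taxon1,taxon2) = 0.318, d(taxon1,taxon3) = 0.318, d(taxon2,taxon3) = 0.770

taxon1–taxon2: 7/27 sites differ → p ≈ 0.259259, d = −0.75 ln(1 − 0.345679) = 0.318118 ≈ 0.318.
taxon1–taxon3: 7/27 sites differ → p ≈ 0.259259, d = −0.75 ln(1 − 0.345679) = 0.318118 ≈ 0.318.
taxon2–taxon3: 13/27 sites differ → p ≈ 0.481481, d = −0.75 ln(1 − 0.641975) = 0.770364 ≈ 0.770.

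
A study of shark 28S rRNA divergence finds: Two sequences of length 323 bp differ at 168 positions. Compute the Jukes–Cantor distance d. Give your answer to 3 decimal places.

p = 168/323 ≈ 0.520124.
d = −(3/4) ln(1 − 4p/3) = −0.75 ln(1 − 0.693499) = −0.75 ln(0.306501)
  = −0.75 × (-1.182534) = 0.886901 substitutions/site.

0.887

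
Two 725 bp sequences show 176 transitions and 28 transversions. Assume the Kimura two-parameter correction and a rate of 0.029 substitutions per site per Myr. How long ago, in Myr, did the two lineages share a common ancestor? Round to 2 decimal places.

P = 176/725 ≈ 0.242759 and Q = 28/725 ≈ 0.038621.
Under the Kimura two-parameter model, d = −½ ln(1 − 2P − Q) − ¼ ln(1 − 2Q).
1 − 2P − Q = 0.475861, giving −½ ln(0.475861) = 0.371315.
1 − 2Q = 0.922758, giving −¼ ln(0.922758) = 0.020097.
d = 0.371315 + 0.020097 = 0.391412.
Under a molecular clock d = 2μt, so t = d/(2μ) = 0.391412 / (2 × 0.029) = 6.75 Myr.

6.75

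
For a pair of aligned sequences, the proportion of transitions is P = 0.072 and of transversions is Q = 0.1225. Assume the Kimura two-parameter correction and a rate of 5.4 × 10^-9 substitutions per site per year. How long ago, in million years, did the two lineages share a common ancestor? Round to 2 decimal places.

Under the Kimura two-parameter model, d = −½ ln(1 − 2P − Q) − ¼ ln(1 − 2Q).
1 − 2P − Q = 0.7335, giving −½ ln(0.7335) = 0.154964.
1 − 2Q = 0.755, giving −¼ ln(0.755) = 0.070259.
d = 0.154964 + 0.070259 = 0.225223.
Under a molecular clock d = 2μt, so t = d/(2μ) = 0.225223 / (2 × 5.4 × 10^-9) = 20.85 million years.

20.85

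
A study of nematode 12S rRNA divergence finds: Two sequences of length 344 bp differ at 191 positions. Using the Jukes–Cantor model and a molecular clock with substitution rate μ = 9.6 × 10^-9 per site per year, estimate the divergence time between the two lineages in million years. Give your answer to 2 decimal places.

52.67

p = 191/344 ≈ 0.555233.
d = −(3/4) ln(1 − 4p/3) = −0.75 ln(1 − 0.740311) = −0.75 ln(0.259689)
  = −0.75 × (-1.348271) = 1.011203 substitutions/site.
Under a molecular clock d = 2μt, so t = d/(2μ) = 1.011203 / (2 × 9.6 × 10^-9) = 52.67 million years.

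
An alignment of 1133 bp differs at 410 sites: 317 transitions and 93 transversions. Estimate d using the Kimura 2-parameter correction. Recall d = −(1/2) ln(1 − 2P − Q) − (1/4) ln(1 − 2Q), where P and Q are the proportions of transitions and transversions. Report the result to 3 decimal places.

0.558

P = 317/1133 ≈ 0.279788 and Q = 93/1133 ≈ 0.082083.
Under the Kimura two-parameter model, d = −½ ln(1 − 2P − Q) − ¼ ln(1 − 2Q).
1 − 2P − Q = 0.358341, giving −½ ln(0.358341) = 0.513135.
1 − 2Q = 0.835834, giving −¼ ln(0.835834) = 0.044831.
d = 0.513135 + 0.044831 = 0.557966.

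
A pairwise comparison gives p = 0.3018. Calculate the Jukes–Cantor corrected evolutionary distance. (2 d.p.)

0.39

d = −(3/4) ln(1 − 4p/3) = −0.75 ln(1 − 0.4024) = −0.75 ln(0.5976)
  = −0.75 × (-0.514834) = 0.386126 substitutions/site.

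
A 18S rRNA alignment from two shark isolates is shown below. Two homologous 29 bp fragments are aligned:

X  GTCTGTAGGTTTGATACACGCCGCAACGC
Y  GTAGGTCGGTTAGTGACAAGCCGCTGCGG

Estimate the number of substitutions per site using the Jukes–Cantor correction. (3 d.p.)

The sequences differ at 10 of 29 sites (3, 4, 7, 12, 14, 15, 19, 25, 26, 29), so p = 10/29 ≈ 0.344828.
d = −(3/4) ln(1 − 4p/3) = −0.75 ln(1 − 0.459771) = −0.75 ln(0.540229)
  = −0.75 × (-0.615762) = 0.461822 substitutions/site.

0.462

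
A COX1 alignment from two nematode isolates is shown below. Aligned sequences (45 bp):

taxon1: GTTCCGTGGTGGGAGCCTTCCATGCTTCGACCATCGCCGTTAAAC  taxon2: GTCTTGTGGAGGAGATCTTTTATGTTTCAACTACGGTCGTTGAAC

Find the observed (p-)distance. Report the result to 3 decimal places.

The sequences differ at 17 of 45 positions.
p = 17/45 = 0.377777… ≈ 0.378 (to 3 d.p.).

0.378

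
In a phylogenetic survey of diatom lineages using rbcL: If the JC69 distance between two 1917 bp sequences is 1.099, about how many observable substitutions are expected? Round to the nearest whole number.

Invert JC69: p = (3/4)(1 − e^(−4d/3)) = 0.75 × (1 − e^(-1.465333)) = 0.75 × (1 − 0.231001) = 0.576749.
Expected differing sites = pL ≈ 0.576749 × 1917 = 1105.627833 ≈ 1106.

1106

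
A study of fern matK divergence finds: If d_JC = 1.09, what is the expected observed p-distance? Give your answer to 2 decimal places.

p = (3/4)(1 − e^(−4d/3)) = 0.75 × (1 − e^(-1.453333)) = 0.75 × (1 − 0.233790) = 0.574658.

0.57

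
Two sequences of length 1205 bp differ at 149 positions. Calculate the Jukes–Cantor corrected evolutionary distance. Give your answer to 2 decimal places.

0.14

p = 149/1205 ≈ 0.123651.
d = −(3/4) ln(1 − 4p/3) = −0.75 ln(1 − 0.164868) = −0.75 ln(0.835132)
  = −0.75 × (-0.180165) = 0.135124 substitutions/site.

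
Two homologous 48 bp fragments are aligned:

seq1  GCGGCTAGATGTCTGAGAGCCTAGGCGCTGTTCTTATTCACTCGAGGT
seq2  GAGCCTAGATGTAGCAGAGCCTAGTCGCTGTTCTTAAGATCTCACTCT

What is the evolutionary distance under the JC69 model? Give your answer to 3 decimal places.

The sequences differ at 14 of 48 sites, so p = 14/48 ≈ 0.291667.
d = −(3/4) ln(1 − 4p/3) = −0.75 ln(1 − 0.388889) = −0.75 ln(0.611111)
  = −0.75 × (-0.492477) = 0.369358 substitutions/site.

0.369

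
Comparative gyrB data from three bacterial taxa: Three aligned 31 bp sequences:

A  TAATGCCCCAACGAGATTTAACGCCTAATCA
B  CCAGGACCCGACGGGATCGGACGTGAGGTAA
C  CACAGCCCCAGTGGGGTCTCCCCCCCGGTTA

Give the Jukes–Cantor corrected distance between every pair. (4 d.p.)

A–B: 15/31 sites differ → p ≈ 0.483871, d = −0.75 ln(1 − 0.645161) = 0.777068 ≈ 0.7771.
A–C: 15/31 sites differ → p ≈ 0.483871, d = −0.75 ln(1 − 0.645161) = 0.777068 ≈ 0.7771.
B–C: 16/31 sites differ → p ≈ 0.516129, d = −0.75 ln(1 − 0.688172) = 0.873978 ≈ 0.8740.

d(A,B) = 0.7771, d(A,C) = 0.7771, d(B,C) = 0.8740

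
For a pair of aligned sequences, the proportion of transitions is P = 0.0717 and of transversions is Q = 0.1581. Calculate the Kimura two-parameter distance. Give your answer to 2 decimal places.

Under the Kimura two-parameter model, d = −½ ln(1 − 2P − Q) − ¼ ln(1 − 2Q).
1 − 2P − Q = 0.6985, giving −½ ln(0.6985) = 0.179410.
1 − 2Q = 0.6838, giving −¼ ln(0.6838) = 0.095022.
d = 0.179410 + 0.095022 = 0.274432.

0.27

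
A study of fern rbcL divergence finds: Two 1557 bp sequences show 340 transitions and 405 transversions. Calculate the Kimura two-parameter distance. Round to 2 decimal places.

P = 340/1557 ≈ 0.218369 and Q = 405/1557 ≈ 0.260116.
Under the Kimura two-parameter model, d = −½ ln(1 − 2P − Q) − ¼ ln(1 − 2Q).
1 − 2P − Q = 0.303146, giving −½ ln(0.303146) = 0.596770.
1 − 2Q = 0.479768, giving −¼ ln(0.479768) = 0.183613.
d = 0.596770 + 0.183613 = 0.780383.

0.78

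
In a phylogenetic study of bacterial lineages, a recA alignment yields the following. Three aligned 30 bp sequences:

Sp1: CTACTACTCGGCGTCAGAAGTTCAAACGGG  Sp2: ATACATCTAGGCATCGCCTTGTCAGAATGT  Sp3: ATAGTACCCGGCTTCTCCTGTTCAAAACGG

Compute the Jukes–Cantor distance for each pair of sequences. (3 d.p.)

d(Sp1,Sp2) = 0.824, d(Sp1,Sp3) = 0.441, d(Sp2,Sp3) = 0.572

Sp1–Sp2: 15/30 sites differ → p = 0.5, d = −0.75 ln(1 − 0.666667) = 0.823960 ≈ 0.824.
Sp1–Sp3: 10/30 sites differ → p ≈ 0.333333, d = −0.75 ln(1 − 0.444444) = 0.440839 ≈ 0.441.
Sp2–Sp3: 12/30 sites differ → p = 0.4, d = −0.75 ln(1 − 0.533333) = 0.571605 ≈ 0.572.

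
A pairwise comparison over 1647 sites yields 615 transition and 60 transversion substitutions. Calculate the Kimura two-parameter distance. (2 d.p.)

0.78

P = 615/1647 ≈ 0.373406 and Q = 60/1647 ≈ 0.03643.
Under the Kimura two-parameter model, d = −½ ln(1 − 2P − Q) − ¼ ln(1 − 2Q).
1 − 2P − Q = 0.216758, giving −½ ln(0.216758) = 0.764487.
1 − 2Q = 0.92714, giving −¼ ln(0.92714) = 0.018913.
d = 0.764487 + 0.018913 = 0.783400.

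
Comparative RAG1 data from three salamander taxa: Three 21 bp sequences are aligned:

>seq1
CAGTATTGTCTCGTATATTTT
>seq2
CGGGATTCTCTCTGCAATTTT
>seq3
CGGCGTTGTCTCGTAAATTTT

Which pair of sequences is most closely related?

seq1 and seq3

seq1–seq2: 7/21 differ, p = 0.333, d = 0.441.
seq1–seq3: 4/21 differ, p = 0.190, d = 0.220.
seq2–seq3: 6/21 differ, p = 0.286, d = 0.360.
The smallest distance is between seq1 and seq3.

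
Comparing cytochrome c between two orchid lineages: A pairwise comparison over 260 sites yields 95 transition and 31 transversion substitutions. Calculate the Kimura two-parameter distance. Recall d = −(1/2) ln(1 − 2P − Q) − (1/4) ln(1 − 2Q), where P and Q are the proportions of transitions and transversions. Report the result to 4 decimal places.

P = 95/260 ≈ 0.365385 and Q = 31/260 ≈ 0.119231.
Under the Kimura two-parameter model, d = −½ ln(1 − 2P − Q) − ¼ ln(1 − 2Q).
1 − 2P − Q = 0.149999, giving −½ ln(0.149999) = 0.948563.
1 − 2Q = 0.761538, giving −¼ ln(0.761538) = 0.068104.
d = 0.948563 + 0.068104 = 1.016667.

1.0167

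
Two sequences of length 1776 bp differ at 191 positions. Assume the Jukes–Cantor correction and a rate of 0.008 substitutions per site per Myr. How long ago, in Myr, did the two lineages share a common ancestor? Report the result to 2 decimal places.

7.26

p = 191/1776 ≈ 0.107545.
d = −(3/4) ln(1 − 4p/3) = −0.75 ln(1 − 0.143393) = −0.75 ln(0.856607)
  = −0.75 × (-0.154776) = 0.116082 substitutions/site.
Under a molecular clock d = 2μt, so t = d/(2μ) = 0.116082 / (2 × 0.008) = 7.26 Myr.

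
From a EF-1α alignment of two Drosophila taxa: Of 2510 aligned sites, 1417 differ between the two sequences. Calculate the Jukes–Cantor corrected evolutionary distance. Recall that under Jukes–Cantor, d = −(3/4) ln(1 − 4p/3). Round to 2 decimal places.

1.05

p = 1417/2510 ≈ 0.564542.
d = −(3/4) ln(1 − 4p/3) = −0.75 ln(1 − 0.752723) = −0.75 ln(0.247277)
  = −0.75 × (-1.397246) = 1.047935 substitutions/site.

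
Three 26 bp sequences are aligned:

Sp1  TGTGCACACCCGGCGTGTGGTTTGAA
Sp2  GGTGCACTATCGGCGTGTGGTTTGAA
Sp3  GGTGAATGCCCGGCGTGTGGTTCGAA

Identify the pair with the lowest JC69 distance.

Sp1–Sp2: 4/26 differ, p = 0.154, d = 0.172.
Sp1–Sp3: 5/26 differ, p = 0.192, d = 0.222.
Sp2–Sp3: 6/26 differ, p = 0.231, d = 0.276.
The smallest distance is between Sp1 and Sp2.

Sp1 and Sp2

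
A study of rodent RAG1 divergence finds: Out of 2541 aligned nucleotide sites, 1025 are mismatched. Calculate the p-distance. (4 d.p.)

0.4034

p = 1025/2541 = 0.403384… ≈ 0.4034 (to 4 d.p.).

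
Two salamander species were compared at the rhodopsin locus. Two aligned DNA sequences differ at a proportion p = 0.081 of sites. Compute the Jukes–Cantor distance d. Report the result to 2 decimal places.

d = −(3/4) ln(1 − 4p/3) = −0.75 ln(1 − 0.108) = −0.75 ln(0.892)
  = −0.75 × (-0.114289) = 0.085717 substitutions/site.

0.09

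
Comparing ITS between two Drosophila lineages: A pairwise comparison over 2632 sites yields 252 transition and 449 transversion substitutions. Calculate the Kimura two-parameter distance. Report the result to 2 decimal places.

P = 252/2632 ≈ 0.095745 and Q = 449/2632 ≈ 0.170593.
Under the Kimura two-parameter model, d = −½ ln(1 − 2P − Q) − ¼ ln(1 − 2Q).
1 − 2P − Q = 0.637917, giving −½ ln(0.637917) = 0.224774.
1 − 2Q = 0.658814, giving −¼ ln(0.658814) = 0.104329.
d = 0.224774 + 0.104329 = 0.329103.

0.33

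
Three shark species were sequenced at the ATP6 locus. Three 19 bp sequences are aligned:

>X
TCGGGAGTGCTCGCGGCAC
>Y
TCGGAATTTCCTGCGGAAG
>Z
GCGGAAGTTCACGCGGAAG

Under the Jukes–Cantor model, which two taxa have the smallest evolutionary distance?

Y and Z

X–Y: 7/19 differ, p = 0.368, d = 0.507.
X–Z: 6/19 differ, p = 0.316, d = 0.410.
Y–Z: 4/19 differ, p = 0.211, d = 0.247.
The smallest distance is between Y and Z.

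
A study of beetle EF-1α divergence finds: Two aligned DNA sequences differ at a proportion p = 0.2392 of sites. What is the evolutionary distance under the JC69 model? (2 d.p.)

0.29

d = −(3/4) ln(1 − 4p/3) = −0.75 ln(1 − 0.318933) = −0.75 ln(0.681067)
  = −0.75 × (-0.384095) = 0.288071 substitutions/site.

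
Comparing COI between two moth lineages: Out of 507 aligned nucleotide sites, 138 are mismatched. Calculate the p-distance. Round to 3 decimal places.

p = 138/507 = 0.272189… ≈ 0.272 (to 3 d.p.).

0.272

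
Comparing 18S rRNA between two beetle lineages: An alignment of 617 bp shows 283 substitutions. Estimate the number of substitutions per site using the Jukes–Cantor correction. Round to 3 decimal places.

p = 283/617 ≈ 0.458671.
d = −(3/4) ln(1 − 4p/3) = −0.75 ln(1 − 0.611561) = −0.75 ln(0.388439)
  = −0.75 × (-0.945619) = 0.709214 substitutions/site.

0.709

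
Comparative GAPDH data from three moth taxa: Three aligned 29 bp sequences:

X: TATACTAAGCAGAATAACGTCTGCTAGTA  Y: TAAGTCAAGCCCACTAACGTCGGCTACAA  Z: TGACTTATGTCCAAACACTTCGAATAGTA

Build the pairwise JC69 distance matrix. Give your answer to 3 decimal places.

X–Y: 10/29 sites differ → p ≈ 0.344828, d = −0.75 ln(1 − 0.459771) = 0.461822 ≈ 0.462.
X–Z: 14/29 sites differ → p ≈ 0.482759, d = −0.75 ln(1 − 0.643679) = 0.773942 ≈ 0.774.
Y–Z: 13/29 sites differ → p ≈ 0.448276, d = −0.75 ln(1 − 0.597701) = 0.682920 ≈ 0.683.

d(X,Y) = 0.462, d(X,Z) = 0.774, d(Y,Z) = 0.683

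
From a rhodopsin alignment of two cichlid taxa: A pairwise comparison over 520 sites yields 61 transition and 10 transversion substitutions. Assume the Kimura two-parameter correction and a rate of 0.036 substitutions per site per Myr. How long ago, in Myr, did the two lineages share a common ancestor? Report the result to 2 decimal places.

P = 61/520 ≈ 0.117308 and Q = 10/520 ≈ 0.019231.
Under the Kimura two-parameter model, d = −½ ln(1 − 2P − Q) − ¼ ln(1 − 2Q).
1 − 2P − Q = 0.746153, giving −½ ln(0.746153) = 0.146412.
1 − 2Q = 0.961538, giving −¼ ln(0.961538) = 0.009805.
d = 0.146412 + 0.009805 = 0.156217.
Under a molecular clock d = 2μt, so t = d/(2μ) = 0.156217 / (2 × 0.036) = 2.17 Myr.

2.17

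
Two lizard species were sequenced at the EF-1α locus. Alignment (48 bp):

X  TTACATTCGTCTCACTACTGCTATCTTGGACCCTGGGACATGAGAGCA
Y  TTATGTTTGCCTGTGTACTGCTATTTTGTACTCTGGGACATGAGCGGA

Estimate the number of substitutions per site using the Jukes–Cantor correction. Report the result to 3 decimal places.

The sequences differ at 12 of 48 sites, so p = 12/48 = 0.25.
d = −(3/4) ln(1 − 4p/3) = −0.75 ln(1 − 0.333333) = −0.75 ln(0.666667)
  = −0.75 × (-0.405465) = 0.304099 substitutions/site.

0.304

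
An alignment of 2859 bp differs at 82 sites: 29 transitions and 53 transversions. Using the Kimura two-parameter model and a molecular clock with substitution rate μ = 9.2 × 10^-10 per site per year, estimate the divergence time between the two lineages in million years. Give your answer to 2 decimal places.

P = 29/2859 ≈ 0.010143 and Q = 53/2859 ≈ 0.018538.
Under the Kimura two-parameter model, d = −½ ln(1 − 2P − Q) − ¼ ln(1 − 2Q).
1 − 2P − Q = 0.961176, giving −½ ln(0.961176) = 0.019799.
1 − 2Q = 0.962924, giving −¼ ln(0.962924) = 0.009445.
d = 0.019799 + 0.009445 = 0.029244.
Under a molecular clock d = 2μt, so t = d/(2μ) = 0.029244 / (2 × 9.2 × 10^-10) = 15.89 million years.

15.89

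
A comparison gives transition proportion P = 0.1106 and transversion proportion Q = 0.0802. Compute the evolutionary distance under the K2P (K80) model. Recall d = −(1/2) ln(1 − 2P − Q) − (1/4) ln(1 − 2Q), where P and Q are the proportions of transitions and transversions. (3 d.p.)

Under the Kimura two-parameter model, d = −½ ln(1 − 2P − Q) − ¼ ln(1 − 2Q).
1 − 2P − Q = 0.6986, giving −½ ln(0.6986) = 0.179338.
1 − 2Q = 0.8396, giving −¼ ln(0.8396) = 0.043707.
d = 0.179338 + 0.043707 = 0.223045.

0.223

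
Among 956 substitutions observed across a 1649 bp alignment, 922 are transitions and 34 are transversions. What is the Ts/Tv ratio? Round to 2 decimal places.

R = 922/34 = 27.117647… ≈ 27.12 (to 2 d.p.).

27.12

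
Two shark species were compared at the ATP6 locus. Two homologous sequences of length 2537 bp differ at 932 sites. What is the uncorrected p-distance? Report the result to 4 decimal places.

0.3674

p = 932/2537 = 0.367363… ≈ 0.3674 (to 4 d.p.).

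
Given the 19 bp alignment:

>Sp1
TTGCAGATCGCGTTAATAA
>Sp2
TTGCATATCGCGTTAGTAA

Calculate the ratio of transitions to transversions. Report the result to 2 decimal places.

1.00

Transitions are A↔G and C↔T; transversions are all other mismatches.
Transitions: 1. Transversions: 1.
R = 1/1 = 1.00.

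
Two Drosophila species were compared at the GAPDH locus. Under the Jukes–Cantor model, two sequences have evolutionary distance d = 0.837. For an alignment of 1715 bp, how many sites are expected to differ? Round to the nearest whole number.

865

Invert JC69: p = (3/4)(1 − e^(−4d/3)) = 0.75 × (1 − e^(-1.116)) = 0.75 × (1 − 0.327588) = 0.504309.
Expected differing sites = pL ≈ 0.504309 × 1715 = 864.889935 ≈ 865.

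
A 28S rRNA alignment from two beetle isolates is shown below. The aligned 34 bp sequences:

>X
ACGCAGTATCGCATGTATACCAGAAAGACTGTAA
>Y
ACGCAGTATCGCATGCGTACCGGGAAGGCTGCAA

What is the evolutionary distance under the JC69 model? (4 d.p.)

0.2012

The sequences differ at 6 of 34 sites (16, 17, 22, 24, 28, 32), so p = 6/34 ≈ 0.176471.
d = −(3/4) ln(1 − 4p/3) = −0.75 ln(1 − 0.235295) = −0.75 ln(0.764705)
  = −0.75 × (-0.268265) = 0.201199 substitutions/site.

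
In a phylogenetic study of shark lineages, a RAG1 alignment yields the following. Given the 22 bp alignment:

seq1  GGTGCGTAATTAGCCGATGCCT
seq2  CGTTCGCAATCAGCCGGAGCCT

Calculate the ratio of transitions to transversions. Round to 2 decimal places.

1.00

Transitions are A↔G and C↔T; transversions are all other mismatches.
Transitions: 3. Transversions: 3.
R = 3/3 = 1.00.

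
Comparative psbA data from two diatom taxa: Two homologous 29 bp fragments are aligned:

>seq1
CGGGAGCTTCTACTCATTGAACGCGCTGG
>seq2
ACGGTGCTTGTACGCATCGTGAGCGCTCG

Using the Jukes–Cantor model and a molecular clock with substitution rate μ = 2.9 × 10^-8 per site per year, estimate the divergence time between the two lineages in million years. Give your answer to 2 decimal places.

7.96

The sequences differ at 10 of 29 sites (1, 2, 5, 10, 14, 18, 20, 21, 22, 28), so p = 10/29 ≈ 0.344828.
d = −(3/4) ln(1 − 4p/3) = −0.75 ln(1 − 0.459771) = −0.75 ln(0.540229)
  = −0.75 × (-0.615762) = 0.461822 substitutions/site.
Under a molecular clock d = 2μt, so t = d/(2μ) = 0.461822 / (2 × 2.9 × 10^-8) = 7.96 million years.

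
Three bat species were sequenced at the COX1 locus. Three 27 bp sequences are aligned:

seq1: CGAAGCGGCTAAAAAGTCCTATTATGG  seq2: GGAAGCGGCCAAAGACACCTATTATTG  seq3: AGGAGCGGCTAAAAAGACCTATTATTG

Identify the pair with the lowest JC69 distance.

seq1–seq2: 6/27 differ, p = 0.222, d = 0.264.
seq1–seq3: 4/27 differ, p = 0.148, d = 0.165.
seq2–seq3: 5/27 differ, p = 0.185, d = 0.213.
The smallest distance is between seq1 and seq3.

seq1 and seq3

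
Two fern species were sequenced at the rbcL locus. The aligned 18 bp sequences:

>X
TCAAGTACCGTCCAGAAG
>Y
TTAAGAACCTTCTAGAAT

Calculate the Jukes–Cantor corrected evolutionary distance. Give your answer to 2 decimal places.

0.35

The sequences differ at 5 of 18 sites (2, 6, 10, 13, 18), so p = 5/18 ≈ 0.277778.
d = −(3/4) ln(1 − 4p/3) = −0.75 ln(1 − 0.370371) = −0.75 ln(0.629629)
  = −0.75 × (-0.462625) = 0.346969 substitutions/site.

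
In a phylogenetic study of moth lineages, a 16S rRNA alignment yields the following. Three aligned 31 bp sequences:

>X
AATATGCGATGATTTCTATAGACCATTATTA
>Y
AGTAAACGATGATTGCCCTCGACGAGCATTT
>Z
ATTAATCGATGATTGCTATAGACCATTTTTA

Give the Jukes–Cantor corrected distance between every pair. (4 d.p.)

X–Y: 11/31 sites differ → p ≈ 0.354839, d = −0.75 ln(1 − 0.473119) = 0.480585 ≈ 0.4806.
X–Z: 5/31 sites differ → p ≈ 0.16129, d = −0.75 ln(1 − 0.215053) = 0.181604 ≈ 0.1816.
Y–Z: 10/31 sites differ → p ≈ 0.322581, d = −0.75 ln(1 − 0.430108) = 0.421731 ≈ 0.4217.

d(X,Y) = 0.4806, d(X,Z) = 0.1816, d(Y,Z) = 0.4217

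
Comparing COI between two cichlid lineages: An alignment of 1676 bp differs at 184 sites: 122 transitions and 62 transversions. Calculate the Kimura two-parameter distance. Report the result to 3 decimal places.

P = 122/1676 ≈ 0.072792 and Q = 62/1676 ≈ 0.036993.
Under the Kimura two-parameter model, d = −½ ln(1 − 2P − Q) − ¼ ln(1 − 2Q).
1 − 2P − Q = 0.817423, giving −½ ln(0.817423) = 0.100799.
1 − 2Q = 0.926014, giving −¼ ln(0.926014) = 0.019216.
d = 0.100799 + 0.019216 = 0.120015.

0.120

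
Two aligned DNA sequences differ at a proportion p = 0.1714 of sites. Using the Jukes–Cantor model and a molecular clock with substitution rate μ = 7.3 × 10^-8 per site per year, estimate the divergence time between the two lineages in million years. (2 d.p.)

d = −(3/4) ln(1 − 4p/3) = −0.75 ln(1 − 0.228533) = −0.75 ln(0.771467)
  = −0.75 × (-0.259461) = 0.194596 substitutions/site.
Under a molecular clock d = 2μt, so t = d/(2μ) = 0.194596 / (2 × 7.3 × 10^-8) = 1.33 million years.

1.33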